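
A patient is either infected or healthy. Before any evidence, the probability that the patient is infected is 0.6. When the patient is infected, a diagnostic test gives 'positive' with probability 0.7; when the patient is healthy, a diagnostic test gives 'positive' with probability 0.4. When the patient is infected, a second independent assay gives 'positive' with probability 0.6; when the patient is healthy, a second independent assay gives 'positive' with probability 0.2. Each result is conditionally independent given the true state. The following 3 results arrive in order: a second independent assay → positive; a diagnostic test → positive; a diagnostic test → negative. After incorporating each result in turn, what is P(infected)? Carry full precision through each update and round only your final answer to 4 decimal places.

0.7975

Each posterior becomes the prior for the next update.
After a second independent assay='positive': P(infected) = 0.6·0.6000 / (0.6·0.6000 + 0.2·0.4000) ≈ 0.8182
After a diagnostic test='positive': P(infected) = 0.7·0.8182 / (0.7·0.8182 + 0.4·0.1818) ≈ 0.8873
After a diagnostic test='negative': P(infected) = 0.3·0.8873 / (0.3·0.8873 + 0.6·0.1127) ≈ 0.7975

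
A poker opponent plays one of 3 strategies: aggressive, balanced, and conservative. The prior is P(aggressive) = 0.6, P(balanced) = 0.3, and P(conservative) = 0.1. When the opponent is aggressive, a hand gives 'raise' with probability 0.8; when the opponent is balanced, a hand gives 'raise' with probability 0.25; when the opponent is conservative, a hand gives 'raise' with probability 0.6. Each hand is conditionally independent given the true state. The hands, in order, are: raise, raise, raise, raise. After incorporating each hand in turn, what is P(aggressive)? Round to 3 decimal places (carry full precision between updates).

0.946

After 'raise': normaliser = 0.8·0.6000 + 0.25·0.3000 + 0.6·0.1000; P(aggressive) ≈ 0.7805, P(balanced) ≈ 0.1220, P(conservative) ≈ 0.0976
After 'raise': normaliser = 0.8·0.7805 + 0.25·0.1220 + 0.6·0.0976; P(aggressive) ≈ 0.8752, P(balanced) ≈ 0.0427, P(conservative) ≈ 0.0821
After 'raise': normaliser = 0.8·0.8752 + 0.25·0.0427 + 0.6·0.0821; P(aggressive) ≈ 0.9212, P(balanced) ≈ 0.0141, P(conservative) ≈ 0.0648
After 'raise': normaliser = 0.8·0.9212 + 0.25·0.0141 + 0.6·0.0648; P(aggressive) ≈ 0.9456, P(balanced) ≈ 0.0045, P(conservative) ≈ 0.0499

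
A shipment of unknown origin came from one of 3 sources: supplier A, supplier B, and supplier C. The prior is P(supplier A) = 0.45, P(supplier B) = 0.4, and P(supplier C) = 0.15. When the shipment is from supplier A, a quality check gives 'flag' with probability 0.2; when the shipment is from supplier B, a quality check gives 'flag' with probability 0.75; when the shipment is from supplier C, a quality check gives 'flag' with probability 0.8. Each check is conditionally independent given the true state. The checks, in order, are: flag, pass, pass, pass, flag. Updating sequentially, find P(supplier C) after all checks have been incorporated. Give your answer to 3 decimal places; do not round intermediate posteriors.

0.057

After 'flag': normaliser = 0.2·0.4500 + 0.75·0.4000 + 0.8·0.1500; P(supplier A) ≈ 0.1765, P(supplier B) ≈ 0.5882, P(supplier C) ≈ 0.2353
After 'pass': normaliser = 0.8·0.1765 + 0.25·0.5882 + 0.2·0.2353; P(supplier A) ≈ 0.4211, P(supplier B) ≈ 0.4386, P(supplier C) ≈ 0.1404
After 'pass': normaliser = 0.8·0.4211 + 0.25·0.4386 + 0.2·0.1404; P(supplier A) ≈ 0.7098, P(supplier B) ≈ 0.2311, P(supplier C) ≈ 0.0591
After 'pass': normaliser = 0.8·0.7098 + 0.25·0.2311 + 0.2·0.0591; P(supplier A) ≈ 0.8908, P(supplier B) ≈ 0.0906, P(supplier C) ≈ 0.0186
After 'flag': normaliser = 0.2·0.8908 + 0.75·0.0906 + 0.8·0.0186; P(supplier A) ≈ 0.6827, P(supplier B) ≈ 0.2604, P(supplier C) ≈ 0.0569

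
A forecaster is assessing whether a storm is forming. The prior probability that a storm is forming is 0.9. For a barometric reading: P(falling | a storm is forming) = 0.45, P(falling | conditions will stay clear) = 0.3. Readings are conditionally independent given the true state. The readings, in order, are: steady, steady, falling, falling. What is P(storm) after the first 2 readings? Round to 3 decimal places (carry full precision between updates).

Each posterior becomes the prior for the next update.
After 'steady': P(storm) = 0.55·0.9000 / (0.55·0.9000 + 0.7·0.1000) ≈ 0.8761
After 'steady': P(storm) = 0.55·0.8761 / (0.55·0.8761 + 0.7·0.1239) ≈ 0.8475

0.847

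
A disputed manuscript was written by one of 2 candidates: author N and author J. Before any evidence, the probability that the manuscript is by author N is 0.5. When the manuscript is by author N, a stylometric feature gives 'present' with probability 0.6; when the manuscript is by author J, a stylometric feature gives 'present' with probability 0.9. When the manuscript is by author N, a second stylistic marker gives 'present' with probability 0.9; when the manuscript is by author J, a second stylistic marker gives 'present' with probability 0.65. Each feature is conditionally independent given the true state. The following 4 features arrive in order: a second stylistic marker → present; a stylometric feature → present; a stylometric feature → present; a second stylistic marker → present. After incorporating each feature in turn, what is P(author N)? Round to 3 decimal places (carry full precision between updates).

After a second stylistic marker='present': P(author N) = 0.9·0.5000 / (0.9·0.5000 + 0.65·0.5000) ≈ 0.5806
After a stylometric feature='present': P(author N) = 0.6·0.5806 / (0.6·0.5806 + 0.9·0.4194) ≈ 0.4800
After a stylometric feature='present': P(author N) = 0.6·0.4800 / (0.6·0.4800 + 0.9·0.5200) ≈ 0.3810
After a second stylistic marker='present': P(author N) = 0.9·0.3810 / (0.9·0.3810 + 0.65·0.6190) ≈ 0.4601

0.460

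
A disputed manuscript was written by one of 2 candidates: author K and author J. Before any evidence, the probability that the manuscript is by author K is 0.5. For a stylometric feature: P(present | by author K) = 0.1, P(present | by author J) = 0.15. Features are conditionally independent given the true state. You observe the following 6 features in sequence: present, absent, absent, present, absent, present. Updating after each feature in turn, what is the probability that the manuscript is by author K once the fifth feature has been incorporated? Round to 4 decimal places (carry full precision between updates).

0.3454

Apply Bayes' rule sequentially, carrying P(author K) forward.
After 'present': P(author K) = 0.1·0.5000 / (0.1·0.5000 + 0.15·0.5000) ≈ 0.4000
After 'absent': P(author K) = 0.9·0.4000 / (0.9·0.4000 + 0.85·0.6000) ≈ 0.4138
After 'absent': P(author K) = 0.9·0.4138 / (0.9·0.4138 + 0.85·0.5862) ≈ 0.4277
After 'present': P(author K) = 0.1·0.4277 / (0.1·0.4277 + 0.15·0.5723) ≈ 0.3326
After 'absent': P(author K) = 0.9·0.3326 / (0.9·0.3326 + 0.85·0.6674) ≈ 0.3454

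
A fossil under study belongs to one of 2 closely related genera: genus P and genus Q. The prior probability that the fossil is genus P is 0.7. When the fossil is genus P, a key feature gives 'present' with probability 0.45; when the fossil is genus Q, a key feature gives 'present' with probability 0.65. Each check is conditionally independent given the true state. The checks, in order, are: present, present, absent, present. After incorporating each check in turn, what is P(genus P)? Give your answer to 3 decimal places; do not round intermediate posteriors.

0.549

After 'present': P(genus P) = 0.45·0.7000 / (0.45·0.7000 + 0.65·0.3000) ≈ 0.6176
After 'present': P(genus P) = 0.45·0.6176 / (0.45·0.6176 + 0.65·0.3824) ≈ 0.5279
After 'absent': P(genus P) = 0.55·0.5279 / (0.55·0.5279 + 0.35·0.4721) ≈ 0.6373
After 'present': P(genus P) = 0.45·0.6373 / (0.45·0.6373 + 0.65·0.3627) ≈ 0.5489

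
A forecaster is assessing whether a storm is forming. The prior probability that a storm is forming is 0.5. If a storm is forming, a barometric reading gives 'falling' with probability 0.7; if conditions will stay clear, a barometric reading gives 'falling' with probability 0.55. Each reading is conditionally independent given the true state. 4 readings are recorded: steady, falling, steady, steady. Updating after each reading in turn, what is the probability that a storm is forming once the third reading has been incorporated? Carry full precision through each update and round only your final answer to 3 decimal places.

After 'steady': P(storm) = 0.3·0.5000 / (0.3·0.5000 + 0.45·0.5000) ≈ 0.4000
After 'falling': P(storm) = 0.7·0.4000 / (0.7·0.4000 + 0.55·0.6000) ≈ 0.4590
After 'steady': P(storm) = 0.3·0.4590 / (0.3·0.4590 + 0.45·0.5410) ≈ 0.3613

0.361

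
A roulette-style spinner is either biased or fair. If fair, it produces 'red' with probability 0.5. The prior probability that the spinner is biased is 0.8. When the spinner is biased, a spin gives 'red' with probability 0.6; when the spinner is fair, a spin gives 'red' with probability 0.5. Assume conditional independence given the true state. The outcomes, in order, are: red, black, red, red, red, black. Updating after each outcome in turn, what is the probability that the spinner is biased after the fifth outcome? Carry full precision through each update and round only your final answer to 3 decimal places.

After 'red': P(biased) = 0.6·0.8000 / (0.6·0.8000 + 0.5·0.2000) ≈ 0.8276
After 'black': P(biased) = 0.4·0.8276 / (0.4·0.8276 + 0.5·0.1724) ≈ 0.7934
After 'red': P(biased) = 0.6·0.7934 / (0.6·0.7934 + 0.5·0.2066) ≈ 0.8217
After 'red': P(biased) = 0.6·0.8217 / (0.6·0.8217 + 0.5·0.1783) ≈ 0.8469
After 'red': P(biased) = 0.6·0.8469 / (0.6·0.8469 + 0.5·0.1531) ≈ 0.8690

0.869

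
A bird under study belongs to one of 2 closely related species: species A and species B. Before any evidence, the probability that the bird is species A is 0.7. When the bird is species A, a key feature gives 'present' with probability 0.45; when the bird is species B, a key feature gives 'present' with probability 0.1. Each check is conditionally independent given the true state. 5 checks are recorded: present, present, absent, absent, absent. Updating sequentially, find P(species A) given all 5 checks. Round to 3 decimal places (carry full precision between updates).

Apply Bayes' rule sequentially, carrying P(species A) forward.
After 'present': P(species A) = 0.45·0.7000 / (0.45·0.7000 + 0.1·0.3000) ≈ 0.9130
After 'present': P(species A) = 0.45·0.9130 / (0.45·0.9130 + 0.1·0.0870) ≈ 0.9793
After 'absent': P(species A) = 0.55·0.9793 / (0.55·0.9793 + 0.9·0.0207) ≈ 0.9665
After 'absent': P(species A) = 0.55·0.9665 / (0.55·0.9665 + 0.9·0.0335) ≈ 0.9464
After 'absent': P(species A) = 0.55·0.9464 / (0.55·0.9464 + 0.9·0.0536) ≈ 0.9151

0.915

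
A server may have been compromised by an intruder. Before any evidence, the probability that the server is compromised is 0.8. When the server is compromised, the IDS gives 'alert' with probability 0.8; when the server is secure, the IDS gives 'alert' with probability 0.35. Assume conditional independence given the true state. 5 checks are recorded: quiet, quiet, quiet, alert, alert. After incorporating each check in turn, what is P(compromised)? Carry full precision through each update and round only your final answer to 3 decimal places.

0.378

After 'quiet': P(compromised) = 0.2·0.8000 / (0.2·0.8000 + 0.65·0.2000) ≈ 0.5517
After 'quiet': P(compromised) = 0.2·0.5517 / (0.2·0.5517 + 0.65·0.4483) ≈ 0.2747
After 'quiet': P(compromised) = 0.2·0.2747 / (0.2·0.2747 + 0.65·0.7253) ≈ 0.1044
After 'alert': P(compromised) = 0.8·0.1044 / (0.8·0.1044 + 0.35·0.8956) ≈ 0.2103
After 'alert': P(compromised) = 0.8·0.2103 / (0.8·0.2103 + 0.35·0.7897) ≈ 0.3784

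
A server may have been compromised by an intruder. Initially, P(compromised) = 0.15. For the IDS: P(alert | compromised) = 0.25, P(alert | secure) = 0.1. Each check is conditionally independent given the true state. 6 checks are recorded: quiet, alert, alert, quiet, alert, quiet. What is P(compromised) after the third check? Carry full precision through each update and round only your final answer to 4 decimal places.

After 'quiet': P(compromised) = 0.75·0.1500 / (0.75·0.1500 + 0.9·0.8500) ≈ 0.1282
After 'alert': P(compromised) = 0.25·0.1282 / (0.25·0.1282 + 0.1·0.8718) ≈ 0.2688
After 'alert': P(compromised) = 0.25·0.2688 / (0.25·0.2688 + 0.1·0.7312) ≈ 0.4789

0.4789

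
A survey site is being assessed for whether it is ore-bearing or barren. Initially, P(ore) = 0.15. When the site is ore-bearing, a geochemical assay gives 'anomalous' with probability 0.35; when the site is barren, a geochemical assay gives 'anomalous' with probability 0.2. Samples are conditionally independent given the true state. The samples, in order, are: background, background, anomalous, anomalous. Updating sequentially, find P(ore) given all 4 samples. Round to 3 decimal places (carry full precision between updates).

0.263

After 'background': P(ore) = 0.65·0.1500 / (0.65·0.1500 + 0.8·0.8500) ≈ 0.1254
After 'background': P(ore) = 0.65·0.1254 / (0.65·0.1254 + 0.8·0.8746) ≈ 0.1043
After 'anomalous': P(ore) = 0.35·0.1043 / (0.35·0.1043 + 0.2·0.8957) ≈ 0.1693
After 'anomalous': P(ore) = 0.35·0.1693 / (0.35·0.1693 + 0.2·0.8307) ≈ 0.2630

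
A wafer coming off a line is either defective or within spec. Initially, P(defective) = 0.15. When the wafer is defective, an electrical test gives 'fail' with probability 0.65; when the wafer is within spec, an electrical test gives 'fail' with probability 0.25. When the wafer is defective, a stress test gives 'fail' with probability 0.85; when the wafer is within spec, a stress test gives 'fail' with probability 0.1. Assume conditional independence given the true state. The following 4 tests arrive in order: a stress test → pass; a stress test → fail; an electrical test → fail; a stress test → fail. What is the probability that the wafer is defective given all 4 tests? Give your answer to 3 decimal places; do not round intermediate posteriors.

0.847

Apply Bayes' rule sequentially, carrying P(defective) forward.
After a stress test='pass': P(defective) = 0.15·0.1500 / (0.15·0.1500 + 0.9·0.8500) ≈ 0.0286
After a stress test='fail': P(defective) = 0.85·0.0286 / (0.85·0.0286 + 0.1·0.9714) ≈ 0.2000
After an electrical test='fail': P(defective) = 0.65·0.2000 / (0.65·0.2000 + 0.25·0.8000) ≈ 0.3939
After a stress test='fail': P(defective) = 0.85·0.3939 / (0.85·0.3939 + 0.1·0.6061) ≈ 0.8467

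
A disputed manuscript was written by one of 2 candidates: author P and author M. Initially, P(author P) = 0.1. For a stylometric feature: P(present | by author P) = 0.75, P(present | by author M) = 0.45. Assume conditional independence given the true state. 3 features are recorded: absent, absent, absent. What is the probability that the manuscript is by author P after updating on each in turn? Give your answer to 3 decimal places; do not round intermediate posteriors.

0.010

After 'absent': P(author P) = 0.25·0.1000 / (0.25·0.1000 + 0.55·0.9000) ≈ 0.0481
After 'absent': P(author P) = 0.25·0.0481 / (0.25·0.0481 + 0.55·0.9519) ≈ 0.0224
After 'absent': P(author P) = 0.25·0.0224 / (0.25·0.0224 + 0.55·0.9776) ≈ 0.0103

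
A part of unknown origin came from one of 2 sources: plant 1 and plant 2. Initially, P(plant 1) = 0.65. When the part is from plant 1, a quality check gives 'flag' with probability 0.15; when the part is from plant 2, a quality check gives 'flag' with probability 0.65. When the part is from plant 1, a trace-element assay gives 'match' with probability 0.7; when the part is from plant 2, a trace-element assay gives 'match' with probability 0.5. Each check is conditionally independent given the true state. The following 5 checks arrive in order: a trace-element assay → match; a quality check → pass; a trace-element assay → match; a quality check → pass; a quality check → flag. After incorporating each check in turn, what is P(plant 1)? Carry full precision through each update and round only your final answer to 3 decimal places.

0.832

After a trace-element assay='match': P(plant 1) = 0.7·0.6500 / (0.7·0.6500 + 0.5·0.3500) ≈ 0.7222
After a quality check='pass': P(plant 1) = 0.85·0.7222 / (0.85·0.7222 + 0.35·0.2778) ≈ 0.8633
After a trace-element assay='match': P(plant 1) = 0.7·0.8633 / (0.7·0.8633 + 0.5·0.1367) ≈ 0.8984
After a quality check='pass': P(plant 1) = 0.85·0.8984 / (0.85·0.8984 + 0.35·0.1016) ≈ 0.9555
After a quality check='flag': P(plant 1) = 0.15·0.9555 / (0.15·0.9555 + 0.65·0.0445) ≈ 0.8321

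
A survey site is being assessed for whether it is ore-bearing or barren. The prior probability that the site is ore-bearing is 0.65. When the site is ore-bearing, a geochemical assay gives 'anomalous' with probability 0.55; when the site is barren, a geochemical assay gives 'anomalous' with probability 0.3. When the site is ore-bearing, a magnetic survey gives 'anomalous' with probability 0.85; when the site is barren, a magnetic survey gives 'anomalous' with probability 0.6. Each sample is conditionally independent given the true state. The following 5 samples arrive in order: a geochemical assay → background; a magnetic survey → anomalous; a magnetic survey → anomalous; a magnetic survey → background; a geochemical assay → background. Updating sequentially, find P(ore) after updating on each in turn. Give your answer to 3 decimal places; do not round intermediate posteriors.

0.366

After a geochemical assay='background': P(ore) = 0.45·0.6500 / (0.45·0.6500 + 0.7·0.3500) ≈ 0.5442
After a magnetic survey='anomalous': P(ore) = 0.85·0.5442 / (0.85·0.5442 + 0.6·0.4558) ≈ 0.6284
After a magnetic survey='anomalous': P(ore) = 0.85·0.6284 / (0.85·0.6284 + 0.6·0.3716) ≈ 0.7055
After a magnetic survey='background': P(ore) = 0.15·0.7055 / (0.15·0.7055 + 0.4·0.2945) ≈ 0.4733
After a geochemical assay='background': P(ore) = 0.45·0.4733 / (0.45·0.4733 + 0.7·0.5267) ≈ 0.3661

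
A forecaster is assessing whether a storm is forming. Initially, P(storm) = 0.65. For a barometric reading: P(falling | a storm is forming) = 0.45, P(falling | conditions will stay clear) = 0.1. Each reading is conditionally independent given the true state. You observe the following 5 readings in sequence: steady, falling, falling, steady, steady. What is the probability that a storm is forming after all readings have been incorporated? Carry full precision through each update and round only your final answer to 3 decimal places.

Apply Bayes' rule sequentially, carrying P(storm) forward.
After 'steady': P(storm) = 0.55·0.6500 / (0.55·0.6500 + 0.9·0.3500) ≈ 0.5316
After 'falling': P(storm) = 0.45·0.5316 / (0.45·0.5316 + 0.1·0.4684) ≈ 0.8363
After 'falling': P(storm) = 0.45·0.8363 / (0.45·0.8363 + 0.1·0.1637) ≈ 0.9583
After 'steady': P(storm) = 0.55·0.9583 / (0.55·0.9583 + 0.9·0.0417) ≈ 0.9335
After 'steady': P(storm) = 0.55·0.9335 / (0.55·0.9335 + 0.9·0.0665) ≈ 0.8956

0.896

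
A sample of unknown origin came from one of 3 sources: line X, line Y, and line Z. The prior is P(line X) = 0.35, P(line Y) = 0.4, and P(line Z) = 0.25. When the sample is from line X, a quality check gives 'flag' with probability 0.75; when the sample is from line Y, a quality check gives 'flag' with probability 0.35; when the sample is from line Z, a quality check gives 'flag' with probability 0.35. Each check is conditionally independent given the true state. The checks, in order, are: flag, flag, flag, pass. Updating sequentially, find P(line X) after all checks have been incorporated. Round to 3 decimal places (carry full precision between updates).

After 'flag': normaliser = 0.75·0.3500 + 0.35·0.4000 + 0.35·0.2500; P(line X) ≈ 0.5357, P(line Y) ≈ 0.2857, P(line Z) ≈ 0.1786
After 'flag': normaliser = 0.75·0.5357 + 0.35·0.2857 + 0.35·0.1786; P(line X) ≈ 0.7120, P(line Y) ≈ 0.1772, P(line Z) ≈ 0.1108
After 'flag': normaliser = 0.75·0.7120 + 0.35·0.1772 + 0.35·0.1108; P(line X) ≈ 0.8412, P(line Y) ≈ 0.0977, P(line Z) ≈ 0.0611
After 'pass': normaliser = 0.25·0.8412 + 0.65·0.0977 + 0.65·0.0611; P(line X) ≈ 0.6708, P(line Y) ≈ 0.2026, P(line Z) ≈ 0.1266

0.671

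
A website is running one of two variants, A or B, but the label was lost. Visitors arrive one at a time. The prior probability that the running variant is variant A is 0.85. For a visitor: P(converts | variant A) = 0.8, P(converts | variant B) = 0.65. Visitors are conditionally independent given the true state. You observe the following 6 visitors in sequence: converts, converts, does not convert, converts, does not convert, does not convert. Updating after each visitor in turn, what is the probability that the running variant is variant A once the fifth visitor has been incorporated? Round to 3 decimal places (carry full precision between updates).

0.775

After 'converts': P(A) = 0.8·0.8500 / (0.8·0.8500 + 0.65·0.1500) ≈ 0.8746
After 'converts': P(A) = 0.8·0.8746 / (0.8·0.8746 + 0.65·0.1254) ≈ 0.8957
After 'does not convert': P(A) = 0.2·0.8957 / (0.2·0.8957 + 0.35·0.1043) ≈ 0.8307
After 'converts': P(A) = 0.8·0.8307 / (0.8·0.8307 + 0.65·0.1693) ≈ 0.8579
After 'does not convert': P(A) = 0.2·0.8579 / (0.2·0.8579 + 0.35·0.1421) ≈ 0.7753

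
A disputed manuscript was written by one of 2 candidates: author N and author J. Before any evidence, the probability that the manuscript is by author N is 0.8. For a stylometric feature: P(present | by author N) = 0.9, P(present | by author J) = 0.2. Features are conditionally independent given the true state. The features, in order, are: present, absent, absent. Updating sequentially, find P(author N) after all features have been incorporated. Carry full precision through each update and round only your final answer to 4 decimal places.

0.2195

Apply Bayes' rule sequentially, carrying P(author N) forward.
After 'present': P(author N) = 0.9·0.8000 / (0.9·0.8000 + 0.2·0.2000) ≈ 0.9474
After 'absent': P(author N) = 0.1·0.9474 / (0.1·0.9474 + 0.8·0.0526) ≈ 0.6923
After 'absent': P(author N) = 0.1·0.6923 / (0.1·0.6923 + 0.8·0.3077) ≈ 0.2195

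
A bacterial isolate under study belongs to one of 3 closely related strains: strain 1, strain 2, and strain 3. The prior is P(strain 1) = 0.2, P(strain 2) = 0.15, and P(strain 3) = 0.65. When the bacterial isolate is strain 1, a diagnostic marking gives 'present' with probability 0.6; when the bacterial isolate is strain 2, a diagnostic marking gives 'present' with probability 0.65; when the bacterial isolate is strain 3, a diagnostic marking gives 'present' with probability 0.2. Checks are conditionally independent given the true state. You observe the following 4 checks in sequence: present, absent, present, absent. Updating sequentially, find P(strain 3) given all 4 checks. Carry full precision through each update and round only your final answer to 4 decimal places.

0.4632

After 'present': normaliser = 0.6·0.2000 + 0.65·0.1500 + 0.2·0.6500; P(strain 1) ≈ 0.3453, P(strain 2) ≈ 0.2806, P(strain 3) ≈ 0.3741
After 'absent': normaliser = 0.4·0.3453 + 0.35·0.2806 + 0.8·0.3741; P(strain 1) ≈ 0.2579, P(strain 2) ≈ 0.1833, P(strain 3) ≈ 0.5588
After 'present': normaliser = 0.6·0.2579 + 0.65·0.1833 + 0.2·0.5588; P(strain 1) ≈ 0.4012, P(strain 2) ≈ 0.3090, P(strain 3) ≈ 0.2898
After 'absent': normaliser = 0.4·0.4012 + 0.35·0.3090 + 0.8·0.2898; P(strain 1) ≈ 0.3207, P(strain 2) ≈ 0.2161, P(strain 3) ≈ 0.4632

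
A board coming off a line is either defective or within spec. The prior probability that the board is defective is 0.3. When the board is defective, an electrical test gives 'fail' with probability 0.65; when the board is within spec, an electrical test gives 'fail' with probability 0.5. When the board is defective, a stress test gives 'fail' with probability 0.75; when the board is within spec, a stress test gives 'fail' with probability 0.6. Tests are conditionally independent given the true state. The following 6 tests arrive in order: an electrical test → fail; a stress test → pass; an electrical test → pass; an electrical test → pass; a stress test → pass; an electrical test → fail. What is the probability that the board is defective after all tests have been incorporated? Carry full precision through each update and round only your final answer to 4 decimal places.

0.1218

After an electrical test='fail': P(defective) = 0.65·0.3000 / (0.65·0.3000 + 0.5·0.7000) ≈ 0.3578
After a stress test='pass': P(defective) = 0.25·0.3578 / (0.25·0.3578 + 0.4·0.6422) ≈ 0.2583
After an electrical test='pass': P(defective) = 0.35·0.2583 / (0.35·0.2583 + 0.5·0.7417) ≈ 0.1960
After an electrical test='pass': P(defective) = 0.35·0.1960 / (0.35·0.1960 + 0.5·0.8040) ≈ 0.1458
After a stress test='pass': P(defective) = 0.25·0.1458 / (0.25·0.1458 + 0.4·0.8542) ≈ 0.0964
After an electrical test='fail': P(defective) = 0.65·0.0964 / (0.65·0.0964 + 0.5·0.9036) ≈ 0.1218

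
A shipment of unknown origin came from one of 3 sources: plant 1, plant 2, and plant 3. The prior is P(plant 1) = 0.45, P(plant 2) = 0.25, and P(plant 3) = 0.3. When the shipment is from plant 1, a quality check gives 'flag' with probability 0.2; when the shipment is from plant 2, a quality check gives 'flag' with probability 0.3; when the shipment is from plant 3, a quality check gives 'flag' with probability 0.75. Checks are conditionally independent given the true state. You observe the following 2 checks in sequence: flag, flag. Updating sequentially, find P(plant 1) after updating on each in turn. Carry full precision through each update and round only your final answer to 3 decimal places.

Each posterior becomes the prior for the next update.
After 'flag': normaliser = 0.2·0.4500 + 0.3·0.2500 + 0.75·0.3000; P(plant 1) ≈ 0.2308, P(plant 2) ≈ 0.1923, P(plant 3) ≈ 0.5769
After 'flag': normaliser = 0.2·0.2308 + 0.3·0.1923 + 0.75·0.5769; P(plant 1) ≈ 0.0860, P(plant 2) ≈ 0.1075, P(plant 3) ≈ 0.8065

0.086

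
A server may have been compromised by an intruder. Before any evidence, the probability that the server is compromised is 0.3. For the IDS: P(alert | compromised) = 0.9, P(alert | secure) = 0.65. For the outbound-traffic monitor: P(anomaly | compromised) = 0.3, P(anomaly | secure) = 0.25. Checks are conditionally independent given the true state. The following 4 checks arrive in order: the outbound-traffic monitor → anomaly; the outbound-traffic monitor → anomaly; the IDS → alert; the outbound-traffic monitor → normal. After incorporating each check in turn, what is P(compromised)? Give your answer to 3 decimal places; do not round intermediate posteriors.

After the outbound-traffic monitor='anomaly': P(compromised) = 0.3·0.3000 / (0.3·0.3000 + 0.25·0.7000) ≈ 0.3396
After the outbound-traffic monitor='anomaly': P(compromised) = 0.3·0.3396 / (0.3·0.3396 + 0.25·0.6604) ≈ 0.3816
After the IDS='alert': P(compromised) = 0.9·0.3816 / (0.9·0.3816 + 0.65·0.6184) ≈ 0.4608
After the outbound-traffic monitor='normal': P(compromised) = 0.7·0.4608 / (0.7·0.4608 + 0.75·0.5392) ≈ 0.4437

0.444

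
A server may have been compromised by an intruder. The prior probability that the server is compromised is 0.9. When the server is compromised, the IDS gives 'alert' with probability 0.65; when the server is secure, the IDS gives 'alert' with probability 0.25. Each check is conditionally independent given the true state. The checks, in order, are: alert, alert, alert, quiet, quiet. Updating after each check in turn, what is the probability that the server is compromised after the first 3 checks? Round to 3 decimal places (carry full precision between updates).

0.994

After 'alert': P(compromised) = 0.65·0.9000 / (0.65·0.9000 + 0.25·0.1000) ≈ 0.9590
After 'alert': P(compromised) = 0.65·0.9590 / (0.65·0.9590 + 0.25·0.0410) ≈ 0.9838
After 'alert': P(compromised) = 0.65·0.9838 / (0.65·0.9838 + 0.25·0.0162) ≈ 0.9937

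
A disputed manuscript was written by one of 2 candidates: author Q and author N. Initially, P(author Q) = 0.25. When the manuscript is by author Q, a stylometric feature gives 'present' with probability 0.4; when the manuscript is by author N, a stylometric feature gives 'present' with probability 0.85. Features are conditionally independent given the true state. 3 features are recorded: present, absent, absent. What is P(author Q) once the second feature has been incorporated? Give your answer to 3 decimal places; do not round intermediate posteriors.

0.386

After 'present': P(author Q) = 0.4·0.2500 / (0.4·0.2500 + 0.85·0.7500) ≈ 0.1356
After 'absent': P(author Q) = 0.6·0.1356 / (0.6·0.1356 + 0.15·0.8644) ≈ 0.3855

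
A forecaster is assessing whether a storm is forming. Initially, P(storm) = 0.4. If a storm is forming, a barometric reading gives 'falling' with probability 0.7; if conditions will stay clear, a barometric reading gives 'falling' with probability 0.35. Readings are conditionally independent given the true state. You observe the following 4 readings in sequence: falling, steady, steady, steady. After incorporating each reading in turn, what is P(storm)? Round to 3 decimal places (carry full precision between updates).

After 'falling': P(storm) = 0.7·0.4000 / (0.7·0.4000 + 0.35·0.6000) ≈ 0.5714
After 'steady': P(storm) = 0.3·0.5714 / (0.3·0.5714 + 0.65·0.4286) ≈ 0.3810
After 'steady': P(storm) = 0.3·0.3810 / (0.3·0.3810 + 0.65·0.6190) ≈ 0.2212
After 'steady': P(storm) = 0.3·0.2212 / (0.3·0.2212 + 0.65·0.7788) ≈ 0.1159

0.116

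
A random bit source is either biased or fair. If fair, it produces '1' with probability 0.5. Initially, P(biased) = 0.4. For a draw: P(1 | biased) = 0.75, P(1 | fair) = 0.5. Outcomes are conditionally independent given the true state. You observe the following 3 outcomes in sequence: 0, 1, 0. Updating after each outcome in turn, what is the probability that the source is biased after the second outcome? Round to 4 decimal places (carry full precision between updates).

After '0': P(biased) = 0.25·0.4000 / (0.25·0.4000 + 0.5·0.6000) ≈ 0.2500
After '1': P(biased) = 0.75·0.2500 / (0.75·0.2500 + 0.5·0.7500) ≈ 0.3333

0.3333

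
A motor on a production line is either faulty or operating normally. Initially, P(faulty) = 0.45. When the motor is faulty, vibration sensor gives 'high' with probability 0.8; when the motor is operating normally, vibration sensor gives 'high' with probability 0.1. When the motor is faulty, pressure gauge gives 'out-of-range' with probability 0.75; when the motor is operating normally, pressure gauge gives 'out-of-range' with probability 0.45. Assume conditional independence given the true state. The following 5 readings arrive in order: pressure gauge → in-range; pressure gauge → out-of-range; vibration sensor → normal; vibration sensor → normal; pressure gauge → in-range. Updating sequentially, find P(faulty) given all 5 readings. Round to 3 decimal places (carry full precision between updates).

0.014

Each posterior becomes the prior for the next update.
After pressure gauge='in-range': P(faulty) = 0.25·0.4500 / (0.25·0.4500 + 0.55·0.5500) ≈ 0.2711
After pressure gauge='out-of-range': P(faulty) = 0.75·0.2711 / (0.75·0.2711 + 0.45·0.7289) ≈ 0.3827
After vibration sensor='normal': P(faulty) = 0.2·0.3827 / (0.2·0.3827 + 0.9·0.6173) ≈ 0.1211
After vibration sensor='normal': P(faulty) = 0.2·0.1211 / (0.2·0.1211 + 0.9·0.8789) ≈ 0.0297
After pressure gauge='in-range': P(faulty) = 0.25·0.0297 / (0.25·0.0297 + 0.55·0.9703) ≈ 0.0137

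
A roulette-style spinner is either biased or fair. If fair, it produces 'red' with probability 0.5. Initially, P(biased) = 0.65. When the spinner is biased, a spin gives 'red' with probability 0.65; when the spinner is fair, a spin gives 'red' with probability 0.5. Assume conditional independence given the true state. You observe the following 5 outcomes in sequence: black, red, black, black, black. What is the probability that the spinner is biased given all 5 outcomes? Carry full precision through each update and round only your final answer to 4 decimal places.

Each posterior becomes the prior for the next update.
After 'black': P(biased) = 0.35·0.6500 / (0.35·0.6500 + 0.5·0.3500) ≈ 0.5652
After 'red': P(biased) = 0.65·0.5652 / (0.65·0.5652 + 0.5·0.4348) ≈ 0.6283
After 'black': P(biased) = 0.35·0.6283 / (0.35·0.6283 + 0.5·0.3717) ≈ 0.5419
After 'black': P(biased) = 0.35·0.5419 / (0.35·0.5419 + 0.5·0.4581) ≈ 0.4530
After 'black': P(biased) = 0.35·0.4530 / (0.35·0.4530 + 0.5·0.5470) ≈ 0.3670

0.3670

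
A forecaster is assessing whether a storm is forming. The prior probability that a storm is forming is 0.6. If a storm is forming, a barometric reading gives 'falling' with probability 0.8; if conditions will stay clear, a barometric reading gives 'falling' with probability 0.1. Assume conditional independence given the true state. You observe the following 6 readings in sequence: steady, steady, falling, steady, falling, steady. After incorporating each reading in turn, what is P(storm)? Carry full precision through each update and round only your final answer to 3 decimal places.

After 'steady': P(storm) = 0.2·0.6000 / (0.2·0.6000 + 0.9·0.4000) ≈ 0.2500
After 'steady': P(storm) = 0.2·0.2500 / (0.2·0.2500 + 0.9·0.7500) ≈ 0.0690
After 'falling': P(storm) = 0.8·0.0690 / (0.8·0.0690 + 0.1·0.9310) ≈ 0.3721
After 'steady': P(storm) = 0.2·0.3721 / (0.2·0.3721 + 0.9·0.6279) ≈ 0.1164
After 'falling': P(storm) = 0.8·0.1164 / (0.8·0.1164 + 0.1·0.8836) ≈ 0.5130
After 'steady': P(storm) = 0.2·0.5130 / (0.2·0.5130 + 0.9·0.4870) ≈ 0.1897

0.190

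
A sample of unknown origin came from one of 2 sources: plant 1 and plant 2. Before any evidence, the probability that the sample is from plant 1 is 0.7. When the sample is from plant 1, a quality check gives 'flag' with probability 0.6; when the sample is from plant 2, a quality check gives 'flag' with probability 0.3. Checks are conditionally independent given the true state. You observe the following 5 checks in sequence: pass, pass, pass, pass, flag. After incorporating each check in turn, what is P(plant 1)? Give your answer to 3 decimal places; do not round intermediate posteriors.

After 'pass': P(plant 1) = 0.4·0.7000 / (0.4·0.7000 + 0.7·0.3000) ≈ 0.5714
After 'pass': P(plant 1) = 0.4·0.5714 / (0.4·0.5714 + 0.7·0.4286) ≈ 0.4324
After 'pass': P(plant 1) = 0.4·0.4324 / (0.4·0.4324 + 0.7·0.5676) ≈ 0.3033
After 'pass': P(plant 1) = 0.4·0.3033 / (0.4·0.3033 + 0.7·0.6967) ≈ 0.1992
After 'flag': P(plant 1) = 0.6·0.1992 / (0.6·0.1992 + 0.3·0.8008) ≈ 0.3323

0.332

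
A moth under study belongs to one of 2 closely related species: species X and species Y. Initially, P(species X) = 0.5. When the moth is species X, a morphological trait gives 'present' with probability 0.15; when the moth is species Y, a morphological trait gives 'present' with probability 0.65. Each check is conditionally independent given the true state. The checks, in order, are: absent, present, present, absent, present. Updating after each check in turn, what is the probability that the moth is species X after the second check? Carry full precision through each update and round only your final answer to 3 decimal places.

0.359

Each posterior becomes the prior for the next update.
After 'absent': P(species X) = 0.85·0.5000 / (0.85·0.5000 + 0.35·0.5000) ≈ 0.7083
After 'present': P(species X) = 0.15·0.7083 / (0.15·0.7083 + 0.65·0.2917) ≈ 0.3592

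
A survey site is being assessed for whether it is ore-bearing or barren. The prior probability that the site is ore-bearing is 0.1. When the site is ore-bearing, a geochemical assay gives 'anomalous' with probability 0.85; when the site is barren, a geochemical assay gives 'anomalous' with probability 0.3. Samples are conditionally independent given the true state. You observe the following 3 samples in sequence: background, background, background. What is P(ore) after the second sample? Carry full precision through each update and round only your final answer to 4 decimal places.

Each posterior becomes the prior for the next update.
After 'background': P(ore) = 0.15·0.1000 / (0.15·0.1000 + 0.7·0.9000) ≈ 0.0233
After 'background': P(ore) = 0.15·0.0233 / (0.15·0.0233 + 0.7·0.9767) ≈ 0.0051

0.0051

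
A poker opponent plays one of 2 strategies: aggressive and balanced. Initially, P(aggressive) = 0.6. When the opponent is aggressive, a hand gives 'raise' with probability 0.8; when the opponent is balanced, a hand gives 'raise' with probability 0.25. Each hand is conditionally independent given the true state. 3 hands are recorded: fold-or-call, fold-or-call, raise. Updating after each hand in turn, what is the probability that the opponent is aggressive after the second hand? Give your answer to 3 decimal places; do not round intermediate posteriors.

After 'fold-or-call': P(aggressive) = 0.2·0.6000 / (0.2·0.6000 + 0.75·0.4000) ≈ 0.2857
After 'fold-or-call': P(aggressive) = 0.2·0.2857 / (0.2·0.2857 + 0.75·0.7143) ≈ 0.0964

0.096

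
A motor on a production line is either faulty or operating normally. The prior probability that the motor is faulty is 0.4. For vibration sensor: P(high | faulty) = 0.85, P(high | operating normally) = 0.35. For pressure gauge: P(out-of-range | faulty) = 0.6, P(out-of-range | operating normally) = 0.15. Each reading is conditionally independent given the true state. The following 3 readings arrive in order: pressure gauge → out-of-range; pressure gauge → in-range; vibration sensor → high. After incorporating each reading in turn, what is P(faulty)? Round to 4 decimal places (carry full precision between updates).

0.7529

After pressure gauge='out-of-range': P(faulty) = 0.6·0.4000 / (0.6·0.4000 + 0.15·0.6000) ≈ 0.7273
After pressure gauge='in-range': P(faulty) = 0.4·0.7273 / (0.4·0.7273 + 0.85·0.2727) ≈ 0.5565
After vibration sensor='high': P(faulty) = 0.85·0.5565 / (0.85·0.5565 + 0.35·0.4435) ≈ 0.7529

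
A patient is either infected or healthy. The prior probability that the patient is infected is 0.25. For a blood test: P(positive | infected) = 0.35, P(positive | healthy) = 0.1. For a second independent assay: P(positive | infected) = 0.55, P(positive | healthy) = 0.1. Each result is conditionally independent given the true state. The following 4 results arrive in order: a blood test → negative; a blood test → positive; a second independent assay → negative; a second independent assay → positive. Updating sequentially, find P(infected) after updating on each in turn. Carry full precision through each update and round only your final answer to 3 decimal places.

0.699

After a blood test='negative': P(infected) = 0.65·0.2500 / (0.65·0.2500 + 0.9·0.7500) ≈ 0.1940
After a blood test='positive': P(infected) = 0.35·0.1940 / (0.35·0.1940 + 0.1·0.8060) ≈ 0.4573
After a second independent assay='negative': P(infected) = 0.45·0.4573 / (0.45·0.4573 + 0.9·0.5427) ≈ 0.2964
After a second independent assay='positive': P(infected) = 0.55·0.2964 / (0.55·0.2964 + 0.1·0.7036) ≈ 0.6985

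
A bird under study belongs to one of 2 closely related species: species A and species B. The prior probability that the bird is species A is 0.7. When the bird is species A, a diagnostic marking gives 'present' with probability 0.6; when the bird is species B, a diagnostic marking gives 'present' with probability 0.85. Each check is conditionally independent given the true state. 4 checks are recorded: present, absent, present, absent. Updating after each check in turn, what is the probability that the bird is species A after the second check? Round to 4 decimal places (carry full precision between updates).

After 'present': P(species A) = 0.6·0.7000 / (0.6·0.7000 + 0.85·0.3000) ≈ 0.6222
After 'absent': P(species A) = 0.4·0.6222 / (0.4·0.6222 + 0.15·0.3778) ≈ 0.8145

0.8145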